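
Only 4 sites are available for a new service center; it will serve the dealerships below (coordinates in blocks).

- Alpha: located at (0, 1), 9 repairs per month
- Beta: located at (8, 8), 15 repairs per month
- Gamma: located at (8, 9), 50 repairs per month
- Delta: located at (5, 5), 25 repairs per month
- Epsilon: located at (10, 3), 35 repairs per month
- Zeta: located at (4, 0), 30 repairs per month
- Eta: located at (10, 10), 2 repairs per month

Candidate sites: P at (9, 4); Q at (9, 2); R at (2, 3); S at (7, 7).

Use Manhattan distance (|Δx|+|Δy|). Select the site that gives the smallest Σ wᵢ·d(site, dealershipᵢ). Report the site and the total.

S, total 954 blocks

Total weighted distance at each candidate:
  P (9, 4): total = 962
  Q (9, 2): total = 1068
  R (2, 3): total = 1386
  S (7, 7): total = 954
Minimum is at S with total 954 blocks.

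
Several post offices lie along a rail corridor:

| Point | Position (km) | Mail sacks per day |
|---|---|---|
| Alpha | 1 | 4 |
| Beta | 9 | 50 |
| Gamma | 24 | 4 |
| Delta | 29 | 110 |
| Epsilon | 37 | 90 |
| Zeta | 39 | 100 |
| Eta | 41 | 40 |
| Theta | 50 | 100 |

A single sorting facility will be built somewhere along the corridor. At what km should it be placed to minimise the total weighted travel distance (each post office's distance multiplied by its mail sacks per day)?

For a sum of weighted absolute distances on a line, the optimum is the weighted median (not the mean). Total weight W = 498; half-weight = 249.
Sort by position and accumulate weight:
  km 1 (Alpha, w=4) → cum 4
  km 9 (Beta, w=50) → cum 54
  km 24 (Gamma, w=4) → cum 58
  km 29 (Delta, w=110) → cum 168
  km 37 (Epsilon, w=90) → cum 258  ≥ 249 → median here
  km 39 (Zeta, w=100) → cum 358
  km 41 (Eta, w=40) → cum 398
  km 50 (Theta, w=100) → cum 498
Optimal location: km 37.

x = 37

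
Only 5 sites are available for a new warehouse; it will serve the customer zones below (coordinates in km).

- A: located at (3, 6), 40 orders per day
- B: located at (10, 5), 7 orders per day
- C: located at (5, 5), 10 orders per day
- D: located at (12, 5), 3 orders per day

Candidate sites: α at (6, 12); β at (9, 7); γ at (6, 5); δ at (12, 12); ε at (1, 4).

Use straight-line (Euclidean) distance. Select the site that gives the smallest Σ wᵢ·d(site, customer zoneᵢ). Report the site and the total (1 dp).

γ, total 182.5 km

Total weighted distance at each candidate:
  α (6, 12): total = 423.1
  β (9, 7): total = 314.5
  γ (6, 5): total = 182.5
  δ (12, 12): total = 603.6
  ε (1, 4): total = 250.9
Minimum is at γ with total 182.5 km.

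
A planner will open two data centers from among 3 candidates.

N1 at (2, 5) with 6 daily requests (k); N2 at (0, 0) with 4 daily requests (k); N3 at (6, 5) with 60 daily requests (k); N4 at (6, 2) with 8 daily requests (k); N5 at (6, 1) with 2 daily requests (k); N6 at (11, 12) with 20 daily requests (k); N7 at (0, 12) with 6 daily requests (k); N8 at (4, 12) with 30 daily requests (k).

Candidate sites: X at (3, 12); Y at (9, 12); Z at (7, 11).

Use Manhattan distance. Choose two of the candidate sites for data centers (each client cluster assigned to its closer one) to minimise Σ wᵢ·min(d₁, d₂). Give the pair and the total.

{X, Z}, total 778

Evaluate every pair (each demand assigned to the nearer of the two):
  {X, Z}: total = 778
  {Y, Z}: total = 868
  {X, Y}: total = 928
Best pair: {X, Z} with total 778.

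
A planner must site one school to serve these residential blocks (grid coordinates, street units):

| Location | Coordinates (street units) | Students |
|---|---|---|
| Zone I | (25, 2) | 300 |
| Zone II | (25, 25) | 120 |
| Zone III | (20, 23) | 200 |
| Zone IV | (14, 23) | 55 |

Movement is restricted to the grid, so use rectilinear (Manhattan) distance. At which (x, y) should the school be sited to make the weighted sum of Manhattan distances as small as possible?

(25, 23)

Manhattan distance separates: Σwᵢ(|x−xᵢ|+|y−yᵢ|) = Σwᵢ|x−xᵢ| + Σwᵢ|y−yᵢ|, so x and y are optimised independently as 1-D weighted medians.
Total weight W = 675; half = 337.5.
x-coordinate, sorted with cumulative weight:
  x=14 (Zone IV, w=55) cum 55
  x=20 (Zone III, w=200) cum 255
  x=25 (Zone I, w=300) cum 555  ← median
  x=25 (Zone II, w=120) cum 675
⇒ x* = 25
y-coordinate, sorted with cumulative weight:
  y=2 (Zone I, w=300) cum 300
  y=23 (Zone III, w=200) cum 500  ← median
  y=23 (Zone IV, w=55) cum 555
  y=25 (Zone II, w=120) cum 675
⇒ y* = 23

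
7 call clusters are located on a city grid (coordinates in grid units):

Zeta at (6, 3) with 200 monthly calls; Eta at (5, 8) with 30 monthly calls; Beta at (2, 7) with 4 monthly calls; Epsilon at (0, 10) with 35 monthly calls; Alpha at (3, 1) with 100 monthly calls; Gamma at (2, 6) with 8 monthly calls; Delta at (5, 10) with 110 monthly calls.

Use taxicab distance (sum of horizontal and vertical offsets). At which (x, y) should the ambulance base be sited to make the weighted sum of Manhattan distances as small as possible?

Manhattan distance separates: Σwᵢ(|x−xᵢ|+|y−yᵢ|) = Σwᵢ|x−xᵢ| + Σwᵢ|y−yᵢ|, so x and y are optimised independently as 1-D weighted medians.
Total weight W = 487; half = 243.5.
x-coordinate, sorted with cumulative weight:
  x=0 (Epsilon, w=35) cum 35
  x=2 (Beta, w=4) cum 39
  x=2 (Gamma, w=8) cum 47
  x=3 (Alpha, w=100) cum 147
  x=5 (Eta, w=30) cum 177
  x=5 (Delta, w=110) cum 287  ← median
  x=6 (Zeta, w=200) cum 487
⇒ x* = 5
y-coordinate, sorted with cumulative weight:
  y=1 (Alpha, w=100) cum 100
  y=3 (Zeta, w=200) cum 300  ← median
  y=6 (Gamma, w=8) cum 308
  y=7 (Beta, w=4) cum 312
  y=8 (Eta, w=30) cum 342
  y=10 (Epsilon, w=35) cum 377
  y=10 (Delta, w=110) cum 487
⇒ y* = 3

(5, 3)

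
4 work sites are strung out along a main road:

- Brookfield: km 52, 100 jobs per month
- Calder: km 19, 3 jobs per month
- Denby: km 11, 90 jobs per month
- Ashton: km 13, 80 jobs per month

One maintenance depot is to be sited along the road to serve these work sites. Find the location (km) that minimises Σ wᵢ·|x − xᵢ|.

x = 13

For a sum of weighted absolute distances on a line, the optimum is the weighted median (not the mean). Total weight W = 273; half-weight = 136.5.
Sort by position and accumulate weight:
  km 11 (Denby, w=90) → cum 90
  km 13 (Ashton, w=80) → cum 170  ≥ 136.5 → median here
  km 19 (Calder, w=3) → cum 173
  km 52 (Brookfield, w=100) → cum 273
Optimal location: km 13.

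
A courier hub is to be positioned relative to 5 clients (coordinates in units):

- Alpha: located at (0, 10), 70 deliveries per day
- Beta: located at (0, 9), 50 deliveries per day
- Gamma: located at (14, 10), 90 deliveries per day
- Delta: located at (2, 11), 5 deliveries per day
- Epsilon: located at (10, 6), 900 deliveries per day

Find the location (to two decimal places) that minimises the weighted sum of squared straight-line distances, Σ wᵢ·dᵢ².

(9.21, 6.73)

The minimiser of Σwᵢ‖p−pᵢ‖² is the weighted centroid p* = (Σwᵢpᵢ)/(Σwᵢ).
Σwᵢ = 1115.
Σwᵢxᵢ = 70·0 + 50·0 + 90·14 + 5·2 + 900·10 = 10270.
Σwᵢyᵢ = 70·10 + 50·9 + 90·10 + 5·11 + 900·6 = 7505.
x* = 10270/1115 = 9.21, y* = 7505/1115 = 6.73.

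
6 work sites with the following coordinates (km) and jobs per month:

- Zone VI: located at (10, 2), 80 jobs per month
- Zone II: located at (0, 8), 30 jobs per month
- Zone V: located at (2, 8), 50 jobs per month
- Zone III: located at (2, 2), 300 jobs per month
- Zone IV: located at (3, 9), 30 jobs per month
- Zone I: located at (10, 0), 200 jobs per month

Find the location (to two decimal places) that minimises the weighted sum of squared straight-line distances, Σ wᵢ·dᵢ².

(5.20, 2.42)

The minimiser of Σwᵢ‖p−pᵢ‖² is the weighted centroid p* = (Σwᵢpᵢ)/(Σwᵢ).
Σwᵢ = 690.
Σwᵢxᵢ = 80·10 + 30·0 + 50·2 + 300·2 + 30·3 + 200·10 = 3590.
Σwᵢyᵢ = 80·2 + 30·8 + 50·8 + 300·2 + 30·9 + 200·0 = 1670.
x* = 3590/690 = 5.20, y* = 1670/690 = 2.42.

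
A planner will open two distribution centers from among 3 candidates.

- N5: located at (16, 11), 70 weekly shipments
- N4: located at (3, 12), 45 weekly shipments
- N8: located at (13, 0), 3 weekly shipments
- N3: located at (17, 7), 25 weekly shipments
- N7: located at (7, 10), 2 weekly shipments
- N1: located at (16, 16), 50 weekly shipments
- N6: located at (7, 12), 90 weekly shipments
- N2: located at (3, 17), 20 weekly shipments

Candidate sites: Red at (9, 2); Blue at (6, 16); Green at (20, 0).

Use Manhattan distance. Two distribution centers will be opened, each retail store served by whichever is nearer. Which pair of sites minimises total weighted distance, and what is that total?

{Blue, Green}, total 2680

Evaluate every pair (each demand assigned to the nearer of the two):
  {Blue, Green}: total = 2680
  {Red, Blue}: total = 2752
  {Red, Green}: total = 4558
Best pair: {Blue, Green} with total 2680.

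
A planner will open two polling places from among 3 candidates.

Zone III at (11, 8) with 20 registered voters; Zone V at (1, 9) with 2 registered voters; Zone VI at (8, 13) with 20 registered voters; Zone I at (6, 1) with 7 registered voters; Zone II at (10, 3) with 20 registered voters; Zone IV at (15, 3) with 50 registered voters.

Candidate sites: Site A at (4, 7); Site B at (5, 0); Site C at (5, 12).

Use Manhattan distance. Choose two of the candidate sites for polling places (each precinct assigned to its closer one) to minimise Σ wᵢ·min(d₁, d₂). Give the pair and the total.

{Site B, Site C}, total 1118

Evaluate every pair (each demand assigned to the nearer of the two):
  {Site B, Site C}: total = 1118
  {Site A, Site B}: total = 1194
  {Site A, Site C}: total = 1256
Best pair: {Site B, Site C} with total 1118.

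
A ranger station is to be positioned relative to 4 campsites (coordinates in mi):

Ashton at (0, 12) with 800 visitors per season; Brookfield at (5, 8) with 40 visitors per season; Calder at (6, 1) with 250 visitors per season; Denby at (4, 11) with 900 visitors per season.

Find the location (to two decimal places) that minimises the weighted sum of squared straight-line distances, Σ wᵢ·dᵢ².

(2.66, 10.09)

The minimiser of Σwᵢ‖p−pᵢ‖² is the weighted centroid p* = (Σwᵢpᵢ)/(Σwᵢ).
Σwᵢ = 1990.
Σwᵢxᵢ = 800·0 + 40·5 + 250·6 + 900·4 = 5300.
Σwᵢyᵢ = 800·12 + 40·8 + 250·1 + 900·11 = 20070.
x* = 5300/1990 = 2.66, y* = 20070/1990 = 10.09.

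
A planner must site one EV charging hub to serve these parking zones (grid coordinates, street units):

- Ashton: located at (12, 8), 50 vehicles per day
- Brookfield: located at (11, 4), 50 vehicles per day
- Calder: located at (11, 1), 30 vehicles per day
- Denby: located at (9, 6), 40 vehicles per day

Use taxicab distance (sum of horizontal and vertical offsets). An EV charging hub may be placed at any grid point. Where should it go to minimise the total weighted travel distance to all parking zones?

Manhattan distance separates: Σwᵢ(|x−xᵢ|+|y−yᵢ|) = Σwᵢ|x−xᵢ| + Σwᵢ|y−yᵢ|, so x and y are optimised independently as 1-D weighted medians.
Total weight W = 170; half = 85.
x-coordinate, sorted with cumulative weight:
  x=9 (Denby, w=40) cum 40
  x=11 (Brookfield, w=50) cum 90  ← median
  x=11 (Calder, w=30) cum 120
  x=12 (Ashton, w=50) cum 170
⇒ x* = 11
y-coordinate, sorted with cumulative weight:
  y=1 (Calder, w=30) cum 30
  y=4 (Brookfield, w=50) cum 80
  y=6 (Denby, w=40) cum 120  ← median
  y=8 (Ashton, w=50) cum 170
⇒ y* = 6

(11, 6)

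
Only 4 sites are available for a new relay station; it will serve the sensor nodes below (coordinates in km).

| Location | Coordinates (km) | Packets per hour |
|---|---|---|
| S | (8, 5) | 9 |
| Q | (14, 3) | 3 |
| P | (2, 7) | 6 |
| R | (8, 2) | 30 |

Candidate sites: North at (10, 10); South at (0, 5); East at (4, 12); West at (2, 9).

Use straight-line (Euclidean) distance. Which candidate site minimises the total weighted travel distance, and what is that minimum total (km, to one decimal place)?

Total weighted distance at each candidate:
  North (10, 10): total = 371.3
  South (0, 5): total = 387.7
  East (4, 12): total = 468.3
  West (2, 9): total = 393.7
Minimum is at North with total 371.3 km.

North, total 371.3 km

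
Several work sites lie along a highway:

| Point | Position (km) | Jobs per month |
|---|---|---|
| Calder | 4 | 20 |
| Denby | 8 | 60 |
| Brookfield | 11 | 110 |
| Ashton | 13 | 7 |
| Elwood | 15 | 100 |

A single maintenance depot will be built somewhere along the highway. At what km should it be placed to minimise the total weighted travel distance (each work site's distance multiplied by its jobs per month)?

For a sum of weighted absolute distances on a line, the optimum is the weighted median (not the mean). Total weight W = 297; half-weight = 148.5.
Sort by position and accumulate weight:
  km 4 (Calder, w=20) → cum 20
  km 8 (Denby, w=60) → cum 80
  km 11 (Brookfield, w=110) → cum 190  ≥ 148.5 → median here
  km 13 (Ashton, w=7) → cum 197
  km 15 (Elwood, w=100) → cum 297
Optimal location: km 11.

x = 11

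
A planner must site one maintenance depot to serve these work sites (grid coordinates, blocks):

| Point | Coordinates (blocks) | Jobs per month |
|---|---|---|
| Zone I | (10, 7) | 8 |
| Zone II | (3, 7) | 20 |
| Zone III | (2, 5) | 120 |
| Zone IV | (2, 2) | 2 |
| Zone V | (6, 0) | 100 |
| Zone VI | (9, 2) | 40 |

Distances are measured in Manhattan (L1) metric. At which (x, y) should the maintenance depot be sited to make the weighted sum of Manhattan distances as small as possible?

(6, 5)

Manhattan distance separates: Σwᵢ(|x−xᵢ|+|y−yᵢ|) = Σwᵢ|x−xᵢ| + Σwᵢ|y−yᵢ|, so x and y are optimised independently as 1-D weighted medians.
Total weight W = 290; half = 145.
x-coordinate, sorted with cumulative weight:
  x=2 (Zone III, w=120) cum 120
  x=2 (Zone IV, w=2) cum 122
  x=3 (Zone II, w=20) cum 142
  x=6 (Zone V, w=100) cum 242  ← median
  x=9 (Zone VI, w=40) cum 282
  x=10 (Zone I, w=8) cum 290
⇒ x* = 6
y-coordinate, sorted with cumulative weight:
  y=0 (Zone V, w=100) cum 100
  y=2 (Zone IV, w=2) cum 102
  y=2 (Zone VI, w=40) cum 142
  y=5 (Zone III, w=120) cum 262  ← median
  y=7 (Zone I, w=8) cum 270
  y=7 (Zone II, w=20) cum 290
⇒ y* = 5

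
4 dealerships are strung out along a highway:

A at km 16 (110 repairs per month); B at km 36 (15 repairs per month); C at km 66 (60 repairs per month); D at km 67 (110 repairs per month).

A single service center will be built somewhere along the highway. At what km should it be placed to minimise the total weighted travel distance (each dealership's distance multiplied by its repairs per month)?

For a sum of weighted absolute distances on a line, the optimum is the weighted median (not the mean). Total weight W = 295; half-weight = 147.5.
Sort by position and accumulate weight:
  km 16 (A, w=110) → cum 110
  km 36 (B, w=15) → cum 125
  km 66 (C, w=60) → cum 185  ≥ 147.5 → median here
  km 67 (D, w=110) → cum 295
Optimal location: km 66.

x = 66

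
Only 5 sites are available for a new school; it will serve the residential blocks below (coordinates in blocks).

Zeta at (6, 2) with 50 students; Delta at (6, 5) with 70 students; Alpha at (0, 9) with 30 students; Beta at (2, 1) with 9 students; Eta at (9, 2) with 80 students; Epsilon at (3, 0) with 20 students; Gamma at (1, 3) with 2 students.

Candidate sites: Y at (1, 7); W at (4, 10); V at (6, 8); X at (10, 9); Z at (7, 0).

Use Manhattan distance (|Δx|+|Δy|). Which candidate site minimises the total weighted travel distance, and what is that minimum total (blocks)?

Total weighted distance at each candidate:
  Y (1, 7): total = 2371
  W (4, 10): total = 2519
  V (6, 8): total = 1779
  X (10, 9): total = 2544
  Z (7, 0): total = 1522
Minimum is at Z with total 1522 blocks.

Z, total 1522 blocks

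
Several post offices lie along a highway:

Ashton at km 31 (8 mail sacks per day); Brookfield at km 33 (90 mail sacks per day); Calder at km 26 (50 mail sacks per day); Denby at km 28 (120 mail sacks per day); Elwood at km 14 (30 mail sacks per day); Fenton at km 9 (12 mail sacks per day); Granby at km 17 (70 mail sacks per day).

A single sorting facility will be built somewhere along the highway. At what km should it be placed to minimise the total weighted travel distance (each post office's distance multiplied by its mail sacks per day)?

x = 28

For a sum of weighted absolute distances on a line, the optimum is the weighted median (not the mean). Total weight W = 380; half-weight = 190.
Sort by position and accumulate weight:
  km 9 (Fenton, w=12) → cum 12
  km 14 (Elwood, w=30) → cum 42
  km 17 (Granby, w=70) → cum 112
  km 26 (Calder, w=50) → cum 162
  km 28 (Denby, w=120) → cum 282  ≥ 190 → median here
  km 31 (Ashton, w=8) → cum 290
  km 33 (Brookfield, w=90) → cum 380
Optimal location: km 28.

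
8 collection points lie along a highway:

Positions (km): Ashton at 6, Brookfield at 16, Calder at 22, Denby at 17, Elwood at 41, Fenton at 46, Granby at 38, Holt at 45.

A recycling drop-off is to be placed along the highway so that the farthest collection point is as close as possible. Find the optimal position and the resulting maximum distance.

The 1-center on a line is the midpoint of the two extreme points: leftmost at 6, rightmost at 46.
Optimal location = (6 + 46)/2 = 26; maximum distance = (46 − 6)/2 = 20.

location 26, max distance 20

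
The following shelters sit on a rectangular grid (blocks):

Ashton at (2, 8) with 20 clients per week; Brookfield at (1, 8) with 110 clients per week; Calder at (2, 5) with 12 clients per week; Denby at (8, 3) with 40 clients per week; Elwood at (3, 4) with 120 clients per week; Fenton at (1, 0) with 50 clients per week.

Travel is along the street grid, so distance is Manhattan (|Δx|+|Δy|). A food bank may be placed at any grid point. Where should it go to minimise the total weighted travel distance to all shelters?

Manhattan distance separates: Σwᵢ(|x−xᵢ|+|y−yᵢ|) = Σwᵢ|x−xᵢ| + Σwᵢ|y−yᵢ|, so x and y are optimised independently as 1-D weighted medians.
Total weight W = 352; half = 176.
x-coordinate, sorted with cumulative weight:
  x=1 (Brookfield, w=110) cum 110
  x=1 (Fenton, w=50) cum 160
  x=2 (Ashton, w=20) cum 180  ← median
  x=2 (Calder, w=12) cum 192
  x=3 (Elwood, w=120) cum 312
  x=8 (Denby, w=40) cum 352
⇒ x* = 2
y-coordinate, sorted with cumulative weight:
  y=0 (Fenton, w=50) cum 50
  y=3 (Denby, w=40) cum 90
  y=4 (Elwood, w=120) cum 210  ← median
  y=5 (Calder, w=12) cum 222
  y=8 (Ashton, w=20) cum 242
  y=8 (Brookfield, w=110) cum 352
⇒ y* = 4

(2, 4)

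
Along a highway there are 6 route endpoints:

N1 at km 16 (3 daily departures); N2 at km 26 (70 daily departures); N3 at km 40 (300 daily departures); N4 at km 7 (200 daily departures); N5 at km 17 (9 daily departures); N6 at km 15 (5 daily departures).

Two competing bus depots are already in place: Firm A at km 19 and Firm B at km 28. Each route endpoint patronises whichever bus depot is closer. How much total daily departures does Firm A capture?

The indifferent point is the midpoint (19+28)/2 = 23.5; route endpoints left of it (closer to Firm A at 19) go to Firm A, those right go to Firm B.
  N4 at 7 (w=200) → Firm A
  N6 at 15 (w=5) → Firm A
  N1 at 16 (w=3) → Firm A
  N5 at 17 (w=9) → Firm A
  N2 at 26 (w=70) → Firm B
  N3 at 40 (w=300) → Firm B
Firm A captures 217; Firm B captures 370.

217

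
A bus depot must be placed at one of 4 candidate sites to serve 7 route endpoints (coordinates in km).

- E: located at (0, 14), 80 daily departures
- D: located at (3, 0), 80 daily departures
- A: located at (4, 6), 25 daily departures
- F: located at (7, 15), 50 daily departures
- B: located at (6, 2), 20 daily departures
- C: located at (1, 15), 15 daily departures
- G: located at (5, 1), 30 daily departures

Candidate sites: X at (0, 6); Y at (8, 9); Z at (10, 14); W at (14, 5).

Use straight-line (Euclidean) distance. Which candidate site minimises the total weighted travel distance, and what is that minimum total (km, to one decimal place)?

X, total 2338.9 km

Total weighted distance at each candidate:
  X (0, 6): total = 2338.9
  Y (8, 9): total = 2547.7
  Z (10, 14): total = 3267.0
  W (14, 5): total = 3872.0
Minimum is at X with total 2338.9 km.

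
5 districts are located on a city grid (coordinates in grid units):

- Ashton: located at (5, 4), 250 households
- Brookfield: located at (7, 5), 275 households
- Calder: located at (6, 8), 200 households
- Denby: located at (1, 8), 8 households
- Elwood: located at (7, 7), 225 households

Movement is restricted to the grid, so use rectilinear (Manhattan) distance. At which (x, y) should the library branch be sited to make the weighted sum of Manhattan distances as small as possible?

Manhattan distance separates: Σwᵢ(|x−xᵢ|+|y−yᵢ|) = Σwᵢ|x−xᵢ| + Σwᵢ|y−yᵢ|, so x and y are optimised independently as 1-D weighted medians.
Total weight W = 958; half = 479.
x-coordinate, sorted with cumulative weight:
  x=1 (Denby, w=8) cum 8
  x=5 (Ashton, w=250) cum 258
  x=6 (Calder, w=200) cum 458
  x=7 (Brookfield, w=275) cum 733  ← median
  x=7 (Elwood, w=225) cum 958
⇒ x* = 7
y-coordinate, sorted with cumulative weight:
  y=4 (Ashton, w=250) cum 250
  y=5 (Brookfield, w=275) cum 525  ← median
  y=7 (Elwood, w=225) cum 750
  y=8 (Calder, w=200) cum 950
  y=8 (Denby, w=8) cum 958
⇒ y* = 5

(7, 5)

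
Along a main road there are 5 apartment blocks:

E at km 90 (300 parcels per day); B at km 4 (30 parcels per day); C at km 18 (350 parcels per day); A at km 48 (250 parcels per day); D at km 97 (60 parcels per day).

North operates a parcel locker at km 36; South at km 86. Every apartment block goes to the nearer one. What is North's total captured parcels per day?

The indifferent point is the midpoint (36+86)/2 = 61; apartment blocks left of it (closer to North at 36) go to North, those right go to South.
  B at 4 (w=30) → North
  C at 18 (w=350) → North
  A at 48 (w=250) → North
  E at 90 (w=300) → South
  D at 97 (w=60) → South
North captures 630; South captures 360.

630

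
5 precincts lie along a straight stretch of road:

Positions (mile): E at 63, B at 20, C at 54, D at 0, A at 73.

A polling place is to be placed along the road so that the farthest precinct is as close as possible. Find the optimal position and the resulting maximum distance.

location 36.5, max distance 36.5

The 1-center on a line is the midpoint of the two extreme points: leftmost at 0, rightmost at 73.
Optimal location = (0 + 73)/2 = 36.5; maximum distance = (73 − 0)/2 = 36.5.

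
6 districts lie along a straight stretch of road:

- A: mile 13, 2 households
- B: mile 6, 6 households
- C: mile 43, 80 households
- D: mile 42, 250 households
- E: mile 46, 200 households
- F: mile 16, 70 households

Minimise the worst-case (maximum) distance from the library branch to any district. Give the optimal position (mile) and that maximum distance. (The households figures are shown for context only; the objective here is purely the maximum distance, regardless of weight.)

The 1-center on a line is the midpoint of the two extreme points: leftmost at 6, rightmost at 46.
Optimal location = (6 + 46)/2 = 26; maximum distance = (46 − 6)/2 = 20.

location 26, max distance 20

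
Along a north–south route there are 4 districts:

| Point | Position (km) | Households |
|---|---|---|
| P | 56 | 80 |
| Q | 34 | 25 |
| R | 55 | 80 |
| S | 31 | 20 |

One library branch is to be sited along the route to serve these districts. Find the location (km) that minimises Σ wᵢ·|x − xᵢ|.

For a sum of weighted absolute distances on a line, the optimum is the weighted median (not the mean). Total weight W = 205; half-weight = 102.5.
Sort by position and accumulate weight:
  km 31 (S, w=20) → cum 20
  km 34 (Q, w=25) → cum 45
  km 55 (R, w=80) → cum 125  ≥ 102.5 → median here
  km 56 (P, w=80) → cum 205
Optimal location: km 55.

x = 55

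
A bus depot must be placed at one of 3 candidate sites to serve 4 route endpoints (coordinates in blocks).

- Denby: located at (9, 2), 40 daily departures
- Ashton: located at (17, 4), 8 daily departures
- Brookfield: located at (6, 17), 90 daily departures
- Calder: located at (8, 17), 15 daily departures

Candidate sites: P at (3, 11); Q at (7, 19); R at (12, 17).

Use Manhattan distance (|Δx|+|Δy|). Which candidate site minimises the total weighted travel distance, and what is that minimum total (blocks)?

Q, total 1275 blocks

Total weighted distance at each candidate:
  P (3, 11): total = 1743
  Q (7, 19): total = 1275
  R (12, 17): total = 1464
Minimum is at Q with total 1275 blocks.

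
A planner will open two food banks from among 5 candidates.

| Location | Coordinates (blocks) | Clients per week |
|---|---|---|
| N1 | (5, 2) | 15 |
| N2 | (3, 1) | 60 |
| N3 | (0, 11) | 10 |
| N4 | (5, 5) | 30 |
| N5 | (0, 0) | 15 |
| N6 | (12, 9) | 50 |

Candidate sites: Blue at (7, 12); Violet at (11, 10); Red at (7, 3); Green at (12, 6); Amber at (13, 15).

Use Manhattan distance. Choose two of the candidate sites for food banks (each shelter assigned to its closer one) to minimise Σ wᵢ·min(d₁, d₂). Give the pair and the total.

Evaluate every pair (each demand assigned to the nearer of the two):
  {Violet, Red}: total = 895
  {Red, Green}: total = 975
  {Blue, Red}: total = 1155
  {Red, Amber}: total = 1175
  {Violet, Green}: total = 1735
  {Blue, Green}: total = 1745
  {Blue, Violet}: total = 1815
  {Green, Amber}: total = 1835
  {Blue, Amber}: total = 2065
  {Violet, Amber}: total = 2095
Best pair: {Violet, Red} with total 895.

{Violet, Red}, total 895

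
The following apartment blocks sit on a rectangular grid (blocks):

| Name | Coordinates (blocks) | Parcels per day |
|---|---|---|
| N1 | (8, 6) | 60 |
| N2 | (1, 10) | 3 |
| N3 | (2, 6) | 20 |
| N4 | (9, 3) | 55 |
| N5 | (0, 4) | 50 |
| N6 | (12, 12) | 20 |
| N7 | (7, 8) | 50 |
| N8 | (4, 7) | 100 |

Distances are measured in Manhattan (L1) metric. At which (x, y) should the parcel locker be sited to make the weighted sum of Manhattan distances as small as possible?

Manhattan distance separates: Σwᵢ(|x−xᵢ|+|y−yᵢ|) = Σwᵢ|x−xᵢ| + Σwᵢ|y−yᵢ|, so x and y are optimised independently as 1-D weighted medians.
Total weight W = 358; half = 179.
x-coordinate, sorted with cumulative weight:
  x=0 (N5, w=50) cum 50
  x=1 (N2, w=3) cum 53
  x=2 (N3, w=20) cum 73
  x=4 (N8, w=100) cum 173
  x=7 (N7, w=50) cum 223  ← median
  x=8 (N1, w=60) cum 283
  x=9 (N4, w=55) cum 338
  x=12 (N6, w=20) cum 358
⇒ x* = 7
y-coordinate, sorted with cumulative weight:
  y=3 (N4, w=55) cum 55
  y=4 (N5, w=50) cum 105
  y=6 (N1, w=60) cum 165
  y=6 (N3, w=20) cum 185  ← median
  y=7 (N8, w=100) cum 285
  y=8 (N7, w=50) cum 335
  y=10 (N2, w=3) cum 338
  y=12 (N6, w=20) cum 358
⇒ y* = 6

(7, 6)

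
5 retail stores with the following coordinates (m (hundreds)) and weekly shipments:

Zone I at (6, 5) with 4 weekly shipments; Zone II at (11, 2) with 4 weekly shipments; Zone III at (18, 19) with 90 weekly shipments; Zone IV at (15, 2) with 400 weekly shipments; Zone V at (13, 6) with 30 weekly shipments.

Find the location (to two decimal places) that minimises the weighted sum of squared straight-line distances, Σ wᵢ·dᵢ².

(15.30, 5.15)

The minimiser of Σwᵢ‖p−pᵢ‖² is the weighted centroid p* = (Σwᵢpᵢ)/(Σwᵢ).
Σwᵢ = 528.
Σwᵢxᵢ = 4·6 + 4·11 + 90·18 + 400·15 + 30·13 = 8078.
Σwᵢyᵢ = 4·5 + 4·2 + 90·19 + 400·2 + 30·6 = 2718.
x* = 8078/528 = 15.30, y* = 2718/528 = 5.15.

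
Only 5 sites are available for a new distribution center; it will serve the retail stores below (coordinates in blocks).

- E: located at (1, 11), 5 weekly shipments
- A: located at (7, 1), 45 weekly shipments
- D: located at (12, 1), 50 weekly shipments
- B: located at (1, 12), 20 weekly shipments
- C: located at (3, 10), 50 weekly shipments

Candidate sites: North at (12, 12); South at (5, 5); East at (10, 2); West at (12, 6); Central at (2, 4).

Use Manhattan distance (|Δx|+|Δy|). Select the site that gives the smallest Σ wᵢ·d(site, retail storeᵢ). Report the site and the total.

Total weighted distance at each candidate:
  North (12, 12): total = 2100
  South (5, 5): total = 1440
  East (10, 2): total = 1550
  West (12, 6): total = 1770
  Central (2, 4): total = 1580
Minimum is at South with total 1440 blocks.

South, total 1440 blocks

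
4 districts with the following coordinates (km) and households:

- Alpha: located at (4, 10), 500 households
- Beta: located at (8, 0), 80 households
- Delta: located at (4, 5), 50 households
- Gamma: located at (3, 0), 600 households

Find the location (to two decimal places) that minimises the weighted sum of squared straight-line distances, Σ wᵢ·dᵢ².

(3.77, 4.27)

The minimiser of Σwᵢ‖p−pᵢ‖² is the weighted centroid p* = (Σwᵢpᵢ)/(Σwᵢ).
Σwᵢ = 1230.
Σwᵢxᵢ = 500·4 + 80·8 + 50·4 + 600·3 = 4640.
Σwᵢyᵢ = 500·10 + 80·0 + 50·5 + 600·0 = 5250.
x* = 4640/1230 = 3.77, y* = 5250/1230 = 4.27.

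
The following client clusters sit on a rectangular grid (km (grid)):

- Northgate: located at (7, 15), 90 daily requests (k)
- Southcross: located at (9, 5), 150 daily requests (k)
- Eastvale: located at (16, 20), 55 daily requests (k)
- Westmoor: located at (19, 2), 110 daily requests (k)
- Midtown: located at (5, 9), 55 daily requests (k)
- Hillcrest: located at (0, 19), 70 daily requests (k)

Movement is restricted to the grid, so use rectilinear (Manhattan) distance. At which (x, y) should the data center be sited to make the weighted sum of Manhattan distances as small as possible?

Manhattan distance separates: Σwᵢ(|x−xᵢ|+|y−yᵢ|) = Σwᵢ|x−xᵢ| + Σwᵢ|y−yᵢ|, so x and y are optimised independently as 1-D weighted medians.
Total weight W = 530; half = 265.
x-coordinate, sorted with cumulative weight:
  x=0 (Hillcrest, w=70) cum 70
  x=5 (Midtown, w=55) cum 125
  x=7 (Northgate, w=90) cum 215
  x=9 (Southcross, w=150) cum 365  ← median
  x=16 (Eastvale, w=55) cum 420
  x=19 (Westmoor, w=110) cum 530
⇒ x* = 9
y-coordinate, sorted with cumulative weight:
  y=2 (Westmoor, w=110) cum 110
  y=5 (Southcross, w=150) cum 260
  y=9 (Midtown, w=55) cum 315  ← median
  y=15 (Northgate, w=90) cum 405
  y=19 (Hillcrest, w=70) cum 475
  y=20 (Eastvale, w=55) cum 530
⇒ y* = 9

(9, 9)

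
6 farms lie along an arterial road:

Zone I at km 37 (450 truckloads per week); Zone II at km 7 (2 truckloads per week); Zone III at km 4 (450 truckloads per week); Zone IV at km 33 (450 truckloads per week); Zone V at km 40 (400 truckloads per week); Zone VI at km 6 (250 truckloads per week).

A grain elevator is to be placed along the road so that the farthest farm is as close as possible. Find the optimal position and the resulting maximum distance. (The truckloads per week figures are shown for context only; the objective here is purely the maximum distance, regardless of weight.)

location 22, max distance 18

The 1-center on a line is the midpoint of the two extreme points: leftmost at 4, rightmost at 40.
Optimal location = (4 + 40)/2 = 22; maximum distance = (40 − 4)/2 = 18.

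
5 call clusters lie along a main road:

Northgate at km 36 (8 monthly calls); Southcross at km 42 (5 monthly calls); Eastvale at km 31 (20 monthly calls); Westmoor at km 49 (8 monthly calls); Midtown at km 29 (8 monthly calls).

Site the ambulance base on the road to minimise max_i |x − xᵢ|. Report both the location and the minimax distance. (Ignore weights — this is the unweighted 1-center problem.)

location 39, max distance 10

The 1-center on a line is the midpoint of the two extreme points: leftmost at 29, rightmost at 49.
Optimal location = (29 + 49)/2 = 39; maximum distance = (49 − 29)/2 = 10.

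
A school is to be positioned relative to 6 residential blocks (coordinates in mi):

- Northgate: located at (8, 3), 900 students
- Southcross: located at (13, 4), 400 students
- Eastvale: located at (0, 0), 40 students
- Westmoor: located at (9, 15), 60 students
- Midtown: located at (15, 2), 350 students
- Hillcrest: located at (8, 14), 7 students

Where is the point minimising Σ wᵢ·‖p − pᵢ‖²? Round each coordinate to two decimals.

(10.38, 3.41)

The minimiser of Σwᵢ‖p−pᵢ‖² is the weighted centroid p* = (Σwᵢpᵢ)/(Σwᵢ).
Σwᵢ = 1757.
Σwᵢxᵢ = 900·8 + 400·13 + 40·0 + 60·9 + 350·15 + 7·8 = 18246.
Σwᵢyᵢ = 900·3 + 400·4 + 40·0 + 60·15 + 350·2 + 7·14 = 5998.
x* = 18246/1757 = 10.38, y* = 5998/1757 = 3.41.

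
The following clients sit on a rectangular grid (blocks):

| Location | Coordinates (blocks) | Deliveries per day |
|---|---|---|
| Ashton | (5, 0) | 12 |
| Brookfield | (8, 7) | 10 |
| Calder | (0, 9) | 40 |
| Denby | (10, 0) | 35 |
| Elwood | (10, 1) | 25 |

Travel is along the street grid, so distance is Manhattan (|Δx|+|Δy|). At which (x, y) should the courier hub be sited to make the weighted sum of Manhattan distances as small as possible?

(8, 1)

Manhattan distance separates: Σwᵢ(|x−xᵢ|+|y−yᵢ|) = Σwᵢ|x−xᵢ| + Σwᵢ|y−yᵢ|, so x and y are optimised independently as 1-D weighted medians.
Total weight W = 122; half = 61.
x-coordinate, sorted with cumulative weight:
  x=0 (Calder, w=40) cum 40
  x=5 (Ashton, w=12) cum 52
  x=8 (Brookfield, w=10) cum 62  ← median
  x=10 (Denby, w=35) cum 97
  x=10 (Elwood, w=25) cum 122
⇒ x* = 8
y-coordinate, sorted with cumulative weight:
  y=0 (Ashton, w=12) cum 12
  y=0 (Denby, w=35) cum 47
  y=1 (Elwood, w=25) cum 72  ← median
  y=7 (Brookfield, w=10) cum 82
  y=9 (Calder, w=40) cum 122
⇒ y* = 1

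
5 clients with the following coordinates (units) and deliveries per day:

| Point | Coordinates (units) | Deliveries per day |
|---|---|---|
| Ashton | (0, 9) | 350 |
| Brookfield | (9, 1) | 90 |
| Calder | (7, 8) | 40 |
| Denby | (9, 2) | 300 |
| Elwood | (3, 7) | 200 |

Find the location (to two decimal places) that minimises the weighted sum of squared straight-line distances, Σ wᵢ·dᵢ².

(4.48, 5.67)

The minimiser of Σwᵢ‖p−pᵢ‖² is the weighted centroid p* = (Σwᵢpᵢ)/(Σwᵢ).
Σwᵢ = 980.
Σwᵢxᵢ = 350·0 + 90·9 + 40·7 + 300·9 + 200·3 = 4390.
Σwᵢyᵢ = 350·9 + 90·1 + 40·8 + 300·2 + 200·7 = 5560.
x* = 4390/980 = 4.48, y* = 5560/980 = 5.67.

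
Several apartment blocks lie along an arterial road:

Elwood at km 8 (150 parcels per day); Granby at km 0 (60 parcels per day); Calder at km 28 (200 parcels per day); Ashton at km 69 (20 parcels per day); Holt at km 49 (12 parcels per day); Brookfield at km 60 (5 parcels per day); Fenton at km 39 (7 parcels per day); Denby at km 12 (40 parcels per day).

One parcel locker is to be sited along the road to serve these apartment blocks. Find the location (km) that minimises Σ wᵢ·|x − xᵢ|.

x = 12

For a sum of weighted absolute distances on a line, the optimum is the weighted median (not the mean). Total weight W = 494; half-weight = 247.
Sort by position and accumulate weight:
  km 0 (Granby, w=60) → cum 60
  km 8 (Elwood, w=150) → cum 210
  km 12 (Denby, w=40) → cum 250  ≥ 247 → median here
  km 28 (Calder, w=200) → cum 450
  km 39 (Fenton, w=7) → cum 457
  km 49 (Holt, w=12) → cum 469
  km 60 (Brookfield, w=5) → cum 474
  km 69 (Ashton, w=20) → cum 494
Optimal location: km 12.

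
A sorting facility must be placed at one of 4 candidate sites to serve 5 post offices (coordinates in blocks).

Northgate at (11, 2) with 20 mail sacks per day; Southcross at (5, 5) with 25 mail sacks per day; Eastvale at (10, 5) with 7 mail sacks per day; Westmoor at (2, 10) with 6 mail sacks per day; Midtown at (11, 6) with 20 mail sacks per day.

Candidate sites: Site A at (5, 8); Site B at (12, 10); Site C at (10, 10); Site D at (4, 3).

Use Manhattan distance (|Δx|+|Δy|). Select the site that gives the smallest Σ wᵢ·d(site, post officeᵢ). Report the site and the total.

Total weighted distance at each candidate:
  Site A (5, 8): total = 561
  Site B (12, 10): total = 689
  Site C (10, 10): total = 613
  Site D (4, 3): total = 545
Minimum is at Site D with total 545 blocks.

Site D, total 545 blocks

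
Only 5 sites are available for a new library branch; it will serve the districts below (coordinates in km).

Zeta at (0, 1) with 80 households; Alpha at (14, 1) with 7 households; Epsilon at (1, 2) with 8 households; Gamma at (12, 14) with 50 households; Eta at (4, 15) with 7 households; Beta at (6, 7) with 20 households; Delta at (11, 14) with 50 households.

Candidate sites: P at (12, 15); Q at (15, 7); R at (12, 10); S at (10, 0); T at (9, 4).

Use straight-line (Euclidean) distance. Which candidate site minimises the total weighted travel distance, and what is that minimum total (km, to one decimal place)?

Total weighted distance at each candidate:
  P (12, 15): total = 2087.1
  Q (15, 7): total = 2513.1
  R (12, 10): total = 1979.7
  S (10, 0): total = 2589.8
  T (9, 4): total = 2067.1
Minimum is at R with total 1979.7 km.

R, total 1979.7 km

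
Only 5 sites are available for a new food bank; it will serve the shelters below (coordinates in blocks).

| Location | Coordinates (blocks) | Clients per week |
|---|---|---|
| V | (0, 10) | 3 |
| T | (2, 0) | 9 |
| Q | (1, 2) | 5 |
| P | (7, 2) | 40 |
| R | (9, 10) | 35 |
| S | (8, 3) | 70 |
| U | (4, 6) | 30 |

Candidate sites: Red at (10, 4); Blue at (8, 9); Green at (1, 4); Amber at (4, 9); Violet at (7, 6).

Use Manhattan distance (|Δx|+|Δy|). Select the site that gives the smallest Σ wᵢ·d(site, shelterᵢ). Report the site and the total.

Violet, total 922 blocks

Total weighted distance at each candidate:
  Red (10, 4): total = 1106
  Blue (8, 9): total = 1252
  Green (1, 4): total = 1596
  Amber (4, 9): total = 1564
  Violet (7, 6): total = 922
Minimum is at Violet with total 922 blocks.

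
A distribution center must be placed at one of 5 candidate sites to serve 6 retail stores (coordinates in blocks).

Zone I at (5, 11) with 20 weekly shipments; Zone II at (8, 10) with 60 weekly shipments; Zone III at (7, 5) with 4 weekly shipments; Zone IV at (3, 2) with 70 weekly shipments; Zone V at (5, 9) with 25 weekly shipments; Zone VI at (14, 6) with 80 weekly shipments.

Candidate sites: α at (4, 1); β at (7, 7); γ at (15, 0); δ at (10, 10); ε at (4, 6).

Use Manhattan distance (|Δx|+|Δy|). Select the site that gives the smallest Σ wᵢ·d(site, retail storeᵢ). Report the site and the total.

Total weighted distance at each candidate:
  α (4, 1): total = 2593
  β (7, 7): total = 1738
  γ (15, 0): total = 3507
  δ (10, 10): total = 2112
  ε (4, 6): total = 1866
Minimum is at β with total 1738 blocks.

β, total 1738 blocks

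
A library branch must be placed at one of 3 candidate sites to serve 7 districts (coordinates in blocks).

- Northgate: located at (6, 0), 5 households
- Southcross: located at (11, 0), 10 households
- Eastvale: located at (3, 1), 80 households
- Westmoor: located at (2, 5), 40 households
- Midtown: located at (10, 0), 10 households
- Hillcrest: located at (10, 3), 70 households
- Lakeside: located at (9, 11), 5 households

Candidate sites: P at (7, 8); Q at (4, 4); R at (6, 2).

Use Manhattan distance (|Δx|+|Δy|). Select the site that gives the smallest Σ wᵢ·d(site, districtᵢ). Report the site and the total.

R, total 1150 blocks

Total weighted distance at each candidate:
  P (7, 8): total = 2060
  Q (4, 4): total = 1230
  R (6, 2): total = 1150
Minimum is at R with total 1150 blocks.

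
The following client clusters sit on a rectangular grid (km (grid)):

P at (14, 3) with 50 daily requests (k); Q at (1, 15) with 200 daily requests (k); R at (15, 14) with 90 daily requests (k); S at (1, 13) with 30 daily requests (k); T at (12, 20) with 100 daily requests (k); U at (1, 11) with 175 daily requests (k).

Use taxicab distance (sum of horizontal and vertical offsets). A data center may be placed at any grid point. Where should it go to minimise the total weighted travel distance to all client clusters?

Manhattan distance separates: Σwᵢ(|x−xᵢ|+|y−yᵢ|) = Σwᵢ|x−xᵢ| + Σwᵢ|y−yᵢ|, so x and y are optimised independently as 1-D weighted medians.
Total weight W = 645; half = 322.5.
x-coordinate, sorted with cumulative weight:
  x=1 (Q, w=200) cum 200
  x=1 (S, w=30) cum 230
  x=1 (U, w=175) cum 405  ← median
  x=12 (T, w=100) cum 505
  x=14 (P, w=50) cum 555
  x=15 (R, w=90) cum 645
⇒ x* = 1
y-coordinate, sorted with cumulative weight:
  y=3 (P, w=50) cum 50
  y=11 (U, w=175) cum 225
  y=13 (S, w=30) cum 255
  y=14 (R, w=90) cum 345  ← median
  y=15 (Q, w=200) cum 545
  y=20 (T, w=100) cum 645
⇒ y* = 14

(1, 14)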